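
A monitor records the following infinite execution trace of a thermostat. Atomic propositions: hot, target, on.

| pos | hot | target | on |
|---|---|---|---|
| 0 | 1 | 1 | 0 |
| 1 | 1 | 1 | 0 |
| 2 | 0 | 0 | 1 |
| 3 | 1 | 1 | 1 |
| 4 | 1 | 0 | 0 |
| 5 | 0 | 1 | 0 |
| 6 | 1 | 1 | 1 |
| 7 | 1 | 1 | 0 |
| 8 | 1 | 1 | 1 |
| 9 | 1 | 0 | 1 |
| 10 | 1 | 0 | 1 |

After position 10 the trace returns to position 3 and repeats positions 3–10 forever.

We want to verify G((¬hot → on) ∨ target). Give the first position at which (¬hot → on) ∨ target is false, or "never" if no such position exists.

never

(¬hot → on) ∨ target holds at every position 0..10, and those are all the positions the trace ever visits, so the invariant G((¬hot → on) ∨ target) is never violated.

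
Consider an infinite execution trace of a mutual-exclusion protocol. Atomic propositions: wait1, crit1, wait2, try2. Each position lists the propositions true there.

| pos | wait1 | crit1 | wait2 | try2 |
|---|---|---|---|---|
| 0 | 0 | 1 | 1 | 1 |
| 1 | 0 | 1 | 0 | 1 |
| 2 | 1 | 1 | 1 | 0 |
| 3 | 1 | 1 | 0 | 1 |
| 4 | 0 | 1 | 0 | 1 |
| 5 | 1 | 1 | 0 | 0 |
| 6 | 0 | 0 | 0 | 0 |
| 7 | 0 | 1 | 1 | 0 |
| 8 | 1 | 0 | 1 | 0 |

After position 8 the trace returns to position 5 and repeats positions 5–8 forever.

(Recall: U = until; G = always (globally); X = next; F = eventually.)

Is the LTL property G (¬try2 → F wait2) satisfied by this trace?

Satisfied

¬try2 → F wait2 holds at every position 0..8, and those are all positions ever visited, so G (¬try2 → F wait2) holds.
Positions where ¬try2 holds: 2, 5, 6, 7, 8.
Check F wait2 at each: 2→ok, 5→ok, 6→ok, 7→ok, 8→ok.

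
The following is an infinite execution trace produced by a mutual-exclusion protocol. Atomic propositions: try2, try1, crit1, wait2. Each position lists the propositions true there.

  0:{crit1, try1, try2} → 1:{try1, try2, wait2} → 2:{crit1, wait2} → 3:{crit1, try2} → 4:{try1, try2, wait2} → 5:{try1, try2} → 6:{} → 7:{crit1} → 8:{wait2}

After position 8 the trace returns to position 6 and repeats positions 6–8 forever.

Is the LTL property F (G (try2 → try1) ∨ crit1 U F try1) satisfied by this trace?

Satisfied

G (try2 → try1) ∨ crit1 U F try1 holds at position 0, which is reachable from 0, so F (G (try2 → try1) ∨ crit1 U F try1) holds.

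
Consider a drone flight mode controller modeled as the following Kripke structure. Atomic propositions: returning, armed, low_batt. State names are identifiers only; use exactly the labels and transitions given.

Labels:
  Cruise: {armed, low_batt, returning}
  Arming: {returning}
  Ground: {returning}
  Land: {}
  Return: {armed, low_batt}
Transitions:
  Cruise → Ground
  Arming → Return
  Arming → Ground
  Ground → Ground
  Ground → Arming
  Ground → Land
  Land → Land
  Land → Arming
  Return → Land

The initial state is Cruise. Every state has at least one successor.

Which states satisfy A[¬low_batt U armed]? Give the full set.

{Cruise, Return}

States satisfying ¬low_batt: {Arming, Ground, Land}.
States satisfying armed: {Cruise, Return}.
States satisfying A[¬low_batt U armed]: {Cruise, Return}.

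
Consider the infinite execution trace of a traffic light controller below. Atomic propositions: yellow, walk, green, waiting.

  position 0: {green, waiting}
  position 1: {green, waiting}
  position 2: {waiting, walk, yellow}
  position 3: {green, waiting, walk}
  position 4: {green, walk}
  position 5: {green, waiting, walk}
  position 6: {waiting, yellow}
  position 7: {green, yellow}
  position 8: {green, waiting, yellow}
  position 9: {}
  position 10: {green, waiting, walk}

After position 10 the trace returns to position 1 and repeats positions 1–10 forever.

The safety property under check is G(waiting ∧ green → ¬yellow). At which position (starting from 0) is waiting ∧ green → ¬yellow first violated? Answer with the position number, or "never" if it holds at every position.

8

Check waiting ∧ green → ¬yellow at each position in order: 0 ✓, 1 ✓, 2 ✓, 3 ✓, 4 ✓, 5 ✓, 6 ✓, 7 ✓.
At position 8 the labels are {green, waiting, yellow}, so waiting ∧ green → ¬yellow is false there. This is the first violation.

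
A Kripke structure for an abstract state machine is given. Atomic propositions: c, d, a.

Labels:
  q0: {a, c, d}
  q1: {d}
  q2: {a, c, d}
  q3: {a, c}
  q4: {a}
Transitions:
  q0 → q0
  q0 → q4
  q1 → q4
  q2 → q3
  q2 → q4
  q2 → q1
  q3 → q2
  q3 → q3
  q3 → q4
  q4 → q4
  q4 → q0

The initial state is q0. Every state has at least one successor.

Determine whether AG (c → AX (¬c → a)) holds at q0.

Yes

States satisfying c → AX (¬c → a): {q0, q1, q3, q4}.
States satisfying AG (c → AX (¬c → a)): {q0, q1, q4}.
Every state reachable from q0 satisfies c → AX (¬c → a).
q0 ∈ Sat(AG (c → AX (¬c → a))).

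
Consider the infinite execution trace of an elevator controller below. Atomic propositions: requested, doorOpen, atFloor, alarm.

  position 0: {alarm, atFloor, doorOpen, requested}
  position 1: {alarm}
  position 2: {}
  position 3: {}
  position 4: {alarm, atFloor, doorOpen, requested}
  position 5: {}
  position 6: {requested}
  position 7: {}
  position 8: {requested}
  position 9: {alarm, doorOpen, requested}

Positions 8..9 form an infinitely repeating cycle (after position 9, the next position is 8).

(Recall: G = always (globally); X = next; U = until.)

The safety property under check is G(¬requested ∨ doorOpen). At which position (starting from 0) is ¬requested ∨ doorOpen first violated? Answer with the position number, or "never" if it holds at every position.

Check ¬requested ∨ doorOpen at each position in order: 0 ✓, 1 ✓, 2 ✓, 3 ✓, 4 ✓, 5 ✓.
At position 6 the labels are {requested}, so ¬requested ∨ doorOpen is false there. This is the first violation.

6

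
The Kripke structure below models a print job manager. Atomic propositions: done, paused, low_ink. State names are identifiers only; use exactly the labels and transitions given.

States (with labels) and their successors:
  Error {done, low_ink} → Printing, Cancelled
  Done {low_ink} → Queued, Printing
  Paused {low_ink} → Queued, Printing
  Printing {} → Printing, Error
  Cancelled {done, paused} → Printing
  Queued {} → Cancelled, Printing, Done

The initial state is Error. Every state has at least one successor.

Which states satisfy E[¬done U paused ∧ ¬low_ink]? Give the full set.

{Done, Paused, Cancelled, Queued}

States satisfying ¬done: {Done, Paused, Printing, Queued}.
States satisfying paused ∧ ¬low_ink: {Cancelled}.
States satisfying E[¬done U paused ∧ ¬low_ink]: {Done, Paused, Cancelled, Queued}.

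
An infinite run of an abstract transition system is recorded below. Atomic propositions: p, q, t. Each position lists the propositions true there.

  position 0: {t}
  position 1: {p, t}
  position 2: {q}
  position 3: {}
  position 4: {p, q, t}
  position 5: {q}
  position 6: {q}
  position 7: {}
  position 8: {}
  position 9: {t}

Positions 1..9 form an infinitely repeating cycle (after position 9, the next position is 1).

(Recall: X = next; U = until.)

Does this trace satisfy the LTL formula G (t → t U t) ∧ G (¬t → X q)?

No

t → t U t holds at every position 0..9, and those are all positions ever visited, so G (t → t U t) holds.
Positions where t holds: 0, 1, 4, 9.
Check t U t at each: 0→ok, 1→ok, 4→ok, 9→ok.
¬t → X q must hold at every position from 0 onward. It fails at position 2, so G (¬t → X q) is false.
Positions where ¬t holds: 2, 3, 5, 6, 7, 8.
Check X q at each: 2→fails, 3→ok, 5→ok, 6→fails, 7→fails, 8→fails.
At position 0: G (t → t U t) is true; G (¬t → X q) is false; so G (t → t U t) ∧ G (¬t → X q) is false.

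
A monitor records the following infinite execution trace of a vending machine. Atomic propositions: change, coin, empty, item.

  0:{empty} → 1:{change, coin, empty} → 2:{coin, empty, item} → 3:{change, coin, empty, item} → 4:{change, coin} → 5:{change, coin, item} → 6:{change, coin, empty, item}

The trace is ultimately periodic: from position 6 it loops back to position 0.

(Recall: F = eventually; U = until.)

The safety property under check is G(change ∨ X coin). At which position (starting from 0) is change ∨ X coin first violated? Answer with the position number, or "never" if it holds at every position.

change ∨ X coin holds at every position 0..6, and those are all the positions the trace ever visits, so the invariant G(change ∨ X coin) is never violated.

never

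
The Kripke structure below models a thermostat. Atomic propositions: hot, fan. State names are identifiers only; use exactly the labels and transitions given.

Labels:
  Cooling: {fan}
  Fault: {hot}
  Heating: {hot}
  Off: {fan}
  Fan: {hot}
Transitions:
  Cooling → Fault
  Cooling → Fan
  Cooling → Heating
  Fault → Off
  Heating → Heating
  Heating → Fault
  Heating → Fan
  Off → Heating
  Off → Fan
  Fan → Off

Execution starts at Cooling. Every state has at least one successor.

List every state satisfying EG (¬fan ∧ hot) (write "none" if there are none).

States satisfying ¬fan ∧ hot: {Fault, Heating, Fan}.
States satisfying EG (¬fan ∧ hot): {Heating}.

{Heating}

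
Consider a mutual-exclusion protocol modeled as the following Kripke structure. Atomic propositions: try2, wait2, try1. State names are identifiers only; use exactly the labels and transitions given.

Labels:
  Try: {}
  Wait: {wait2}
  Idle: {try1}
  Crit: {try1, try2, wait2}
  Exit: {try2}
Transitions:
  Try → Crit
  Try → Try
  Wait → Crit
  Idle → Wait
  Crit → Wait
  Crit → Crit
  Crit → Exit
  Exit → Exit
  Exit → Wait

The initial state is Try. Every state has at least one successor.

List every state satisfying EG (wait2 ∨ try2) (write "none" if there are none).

States satisfying wait2 ∨ try2: {Wait, Crit, Exit}.
States satisfying EG (wait2 ∨ try2): {Wait, Crit, Exit}.

{Wait, Crit, Exit}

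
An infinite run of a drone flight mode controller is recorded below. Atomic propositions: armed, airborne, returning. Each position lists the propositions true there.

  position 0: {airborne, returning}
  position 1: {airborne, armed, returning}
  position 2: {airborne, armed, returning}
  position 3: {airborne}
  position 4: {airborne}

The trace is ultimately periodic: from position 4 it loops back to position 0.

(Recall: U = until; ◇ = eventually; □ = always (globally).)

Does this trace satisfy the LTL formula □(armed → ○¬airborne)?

No

armed → ○¬airborne must hold at every position from 0 onward. It fails at position 1, so □(armed → ○¬airborne) is false.
Positions where armed holds: 1, 2.
Check ○¬airborne at each: 1→fails, 2→fails.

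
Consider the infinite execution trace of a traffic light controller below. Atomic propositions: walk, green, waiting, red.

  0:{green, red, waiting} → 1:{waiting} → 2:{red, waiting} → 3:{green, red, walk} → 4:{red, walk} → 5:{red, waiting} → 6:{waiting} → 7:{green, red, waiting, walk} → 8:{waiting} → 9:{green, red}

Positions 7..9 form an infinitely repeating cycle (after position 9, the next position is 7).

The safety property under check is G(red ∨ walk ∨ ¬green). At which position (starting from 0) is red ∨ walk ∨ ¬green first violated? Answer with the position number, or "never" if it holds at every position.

red ∨ walk ∨ ¬green holds at every position 0..9, and those are all the positions the trace ever visits, so the invariant G(red ∨ walk ∨ ¬green) is never violated.

never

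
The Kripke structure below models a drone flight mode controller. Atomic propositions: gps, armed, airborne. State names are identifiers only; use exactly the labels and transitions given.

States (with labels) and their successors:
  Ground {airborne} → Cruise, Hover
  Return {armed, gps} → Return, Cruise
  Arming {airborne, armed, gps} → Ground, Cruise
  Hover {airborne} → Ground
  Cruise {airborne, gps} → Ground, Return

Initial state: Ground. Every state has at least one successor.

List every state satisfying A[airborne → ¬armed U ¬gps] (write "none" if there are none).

States satisfying airborne → ¬armed: {Ground, Return, Hover, Cruise}.
States satisfying ¬gps: {Ground, Hover}.
States satisfying A[airborne → ¬armed U ¬gps]: {Ground, Hover}.

{Ground, Hover}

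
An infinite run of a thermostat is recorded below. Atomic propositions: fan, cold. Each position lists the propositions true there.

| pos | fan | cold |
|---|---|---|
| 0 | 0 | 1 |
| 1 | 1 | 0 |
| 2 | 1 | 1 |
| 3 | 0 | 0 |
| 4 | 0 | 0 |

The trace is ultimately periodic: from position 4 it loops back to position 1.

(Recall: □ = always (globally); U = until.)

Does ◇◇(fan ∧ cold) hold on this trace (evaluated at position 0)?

Holds

◇(fan ∧ cold) holds at position 0, which is reachable from 0, so ◇◇(fan ∧ cold) holds.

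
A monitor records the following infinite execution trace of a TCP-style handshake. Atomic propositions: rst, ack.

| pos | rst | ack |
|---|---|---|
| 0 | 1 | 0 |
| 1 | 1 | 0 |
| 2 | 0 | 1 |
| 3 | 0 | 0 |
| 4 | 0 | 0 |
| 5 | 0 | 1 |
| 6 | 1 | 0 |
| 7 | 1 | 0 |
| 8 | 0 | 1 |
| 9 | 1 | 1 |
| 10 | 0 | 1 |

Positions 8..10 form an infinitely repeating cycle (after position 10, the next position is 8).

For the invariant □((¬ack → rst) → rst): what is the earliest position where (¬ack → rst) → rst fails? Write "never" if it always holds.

2

Check (¬ack → rst) → rst at each position in order: 0 ✓, 1 ✓.
At position 2 the labels are {ack}, so (¬ack → rst) → rst is false there. This is the first violation.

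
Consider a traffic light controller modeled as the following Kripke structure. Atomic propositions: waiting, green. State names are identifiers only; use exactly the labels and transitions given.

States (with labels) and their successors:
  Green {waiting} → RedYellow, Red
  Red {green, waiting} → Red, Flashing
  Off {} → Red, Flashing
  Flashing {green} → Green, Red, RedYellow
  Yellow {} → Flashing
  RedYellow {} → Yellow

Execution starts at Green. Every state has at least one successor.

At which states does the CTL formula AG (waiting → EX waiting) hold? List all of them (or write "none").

{Green, Red, Off, Flashing, Yellow, RedYellow}

States satisfying waiting → EX waiting: {Green, Red, Off, Flashing, Yellow, RedYellow}.
States satisfying AG (waiting → EX waiting): {Green, Red, Off, Flashing, Yellow, RedYellow}.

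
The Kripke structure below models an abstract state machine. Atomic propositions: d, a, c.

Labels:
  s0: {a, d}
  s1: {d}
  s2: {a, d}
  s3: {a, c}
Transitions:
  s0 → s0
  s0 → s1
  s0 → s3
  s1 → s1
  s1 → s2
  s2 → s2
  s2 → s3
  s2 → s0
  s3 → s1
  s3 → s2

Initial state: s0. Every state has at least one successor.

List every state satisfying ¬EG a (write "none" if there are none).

{s1}

States satisfying a: {s0, s2, s3}.
States satisfying EG a: {s0, s2, s3}.
States satisfying ¬EG a: {s1}.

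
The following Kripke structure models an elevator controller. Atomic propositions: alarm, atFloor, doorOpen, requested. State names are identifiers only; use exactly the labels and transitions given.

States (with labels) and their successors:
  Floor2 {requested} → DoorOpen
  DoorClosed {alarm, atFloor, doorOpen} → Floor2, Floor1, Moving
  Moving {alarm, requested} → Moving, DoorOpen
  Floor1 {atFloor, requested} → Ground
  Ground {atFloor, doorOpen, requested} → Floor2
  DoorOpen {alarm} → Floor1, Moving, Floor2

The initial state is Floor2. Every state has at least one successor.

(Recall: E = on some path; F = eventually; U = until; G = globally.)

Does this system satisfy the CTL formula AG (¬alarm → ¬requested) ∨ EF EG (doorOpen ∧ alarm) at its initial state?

States satisfying ¬alarm → ¬requested: {DoorClosed, Moving, DoorOpen}.
States satisfying AG (¬alarm → ¬requested): ∅.
States satisfying EG (doorOpen ∧ alarm): ∅.
States satisfying EF EG (doorOpen ∧ alarm): ∅.
States satisfying AG (¬alarm → ¬requested) ∨ EF EG (doorOpen ∧ alarm): ∅.
Floor2 ∉ Sat(AG (¬alarm → ¬requested) ∨ EF EG (doorOpen ∧ alarm)).

Violated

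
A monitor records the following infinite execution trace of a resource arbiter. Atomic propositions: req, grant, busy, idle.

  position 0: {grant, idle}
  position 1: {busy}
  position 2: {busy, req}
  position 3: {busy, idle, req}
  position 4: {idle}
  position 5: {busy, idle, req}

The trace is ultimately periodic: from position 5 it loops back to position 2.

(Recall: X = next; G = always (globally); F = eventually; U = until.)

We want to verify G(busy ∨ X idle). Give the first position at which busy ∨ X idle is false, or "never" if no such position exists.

At position 0 the labels are {grant, idle} and the next position 1 has {busy}, so busy ∨ X idle is false there. This is the first violation.

0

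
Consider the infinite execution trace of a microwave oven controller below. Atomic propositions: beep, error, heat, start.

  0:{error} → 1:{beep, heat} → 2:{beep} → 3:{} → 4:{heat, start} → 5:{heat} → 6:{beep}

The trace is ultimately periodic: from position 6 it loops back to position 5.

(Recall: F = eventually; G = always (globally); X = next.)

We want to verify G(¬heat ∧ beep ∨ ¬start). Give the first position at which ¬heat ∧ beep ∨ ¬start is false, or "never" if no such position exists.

4

Check ¬heat ∧ beep ∨ ¬start at each position in order: 0 ✓, 1 ✓, 2 ✓, 3 ✓.
At position 4 the labels are {heat, start}, so ¬heat ∧ beep ∨ ¬start is false there. This is the first violation.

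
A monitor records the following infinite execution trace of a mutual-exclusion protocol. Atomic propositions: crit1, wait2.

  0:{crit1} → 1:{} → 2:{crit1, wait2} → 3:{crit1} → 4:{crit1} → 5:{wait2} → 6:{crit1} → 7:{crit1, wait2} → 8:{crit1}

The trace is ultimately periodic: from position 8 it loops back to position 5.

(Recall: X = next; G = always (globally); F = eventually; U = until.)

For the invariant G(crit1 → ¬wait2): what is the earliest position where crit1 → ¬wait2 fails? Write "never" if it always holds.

2

Check crit1 → ¬wait2 at each position in order: 0 ✓, 1 ✓.
At position 2 the labels are {crit1, wait2}, so crit1 → ¬wait2 is false there. This is the first violation.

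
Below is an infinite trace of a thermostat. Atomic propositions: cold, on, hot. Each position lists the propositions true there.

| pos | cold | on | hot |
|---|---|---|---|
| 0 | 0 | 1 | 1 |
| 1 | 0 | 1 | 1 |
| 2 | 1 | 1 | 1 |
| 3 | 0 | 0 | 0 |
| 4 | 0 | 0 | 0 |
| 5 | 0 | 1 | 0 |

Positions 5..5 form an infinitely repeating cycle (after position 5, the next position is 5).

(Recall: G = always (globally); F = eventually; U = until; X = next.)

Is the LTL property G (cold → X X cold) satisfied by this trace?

cold → X X cold must hold at every position from 0 onward. It fails at position 2, so G (cold → X X cold) is false.
Positions where cold holds: 2.
Check X X cold at each: 2→fails.

Does not hold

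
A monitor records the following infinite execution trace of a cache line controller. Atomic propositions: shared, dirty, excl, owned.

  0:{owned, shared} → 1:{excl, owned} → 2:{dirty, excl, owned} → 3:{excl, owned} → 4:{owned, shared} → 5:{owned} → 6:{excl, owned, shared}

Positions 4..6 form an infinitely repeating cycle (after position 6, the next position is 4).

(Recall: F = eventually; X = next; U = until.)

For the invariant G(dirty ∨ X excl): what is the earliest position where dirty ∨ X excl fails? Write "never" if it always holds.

3

Check dirty ∨ X excl at each position in order: 0 ✓, 1 ✓, 2 ✓.
At position 3 the labels are {excl, owned} and the next position 4 has {owned, shared}, so dirty ∨ X excl is false there. This is the first violation.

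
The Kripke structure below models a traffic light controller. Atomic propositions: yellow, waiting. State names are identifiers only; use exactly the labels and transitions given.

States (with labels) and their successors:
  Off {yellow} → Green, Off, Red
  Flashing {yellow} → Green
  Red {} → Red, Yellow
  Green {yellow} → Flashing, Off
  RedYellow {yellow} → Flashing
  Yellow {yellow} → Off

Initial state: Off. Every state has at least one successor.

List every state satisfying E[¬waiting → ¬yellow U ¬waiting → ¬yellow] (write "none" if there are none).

States satisfying ¬waiting → ¬yellow: {Red}.
States satisfying E[¬waiting → ¬yellow U ¬waiting → ¬yellow]: {Red}.

{Red}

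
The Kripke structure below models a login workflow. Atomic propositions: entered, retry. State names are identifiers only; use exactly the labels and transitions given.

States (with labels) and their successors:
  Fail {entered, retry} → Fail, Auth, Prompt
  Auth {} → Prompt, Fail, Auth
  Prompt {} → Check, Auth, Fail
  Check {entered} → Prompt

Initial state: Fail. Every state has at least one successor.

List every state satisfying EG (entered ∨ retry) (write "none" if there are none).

States satisfying entered ∨ retry: {Fail, Check}.
States satisfying EG (entered ∨ retry): {Fail}.

{Fail}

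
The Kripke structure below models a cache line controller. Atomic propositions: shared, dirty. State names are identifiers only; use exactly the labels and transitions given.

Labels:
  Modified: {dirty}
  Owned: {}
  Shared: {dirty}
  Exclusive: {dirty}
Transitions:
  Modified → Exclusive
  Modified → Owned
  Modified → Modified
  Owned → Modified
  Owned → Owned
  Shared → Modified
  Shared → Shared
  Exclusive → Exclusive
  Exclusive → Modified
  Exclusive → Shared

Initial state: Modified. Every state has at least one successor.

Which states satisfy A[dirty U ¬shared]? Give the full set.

States satisfying dirty: {Modified, Shared, Exclusive}.
States satisfying ¬shared: {Modified, Owned, Shared, Exclusive}.
States satisfying A[dirty U ¬shared]: {Modified, Owned, Shared, Exclusive}.

{Modified, Owned, Shared, Exclusive}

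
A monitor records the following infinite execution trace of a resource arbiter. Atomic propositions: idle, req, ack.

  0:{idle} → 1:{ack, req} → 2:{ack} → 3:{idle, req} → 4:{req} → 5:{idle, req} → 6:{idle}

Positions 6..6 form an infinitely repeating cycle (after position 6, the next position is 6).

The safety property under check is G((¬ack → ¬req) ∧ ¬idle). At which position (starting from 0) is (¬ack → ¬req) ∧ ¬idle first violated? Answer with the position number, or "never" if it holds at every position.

At position 0 the labels are {idle}, so (¬ack → ¬req) ∧ ¬idle is false there. This is the first violation.

0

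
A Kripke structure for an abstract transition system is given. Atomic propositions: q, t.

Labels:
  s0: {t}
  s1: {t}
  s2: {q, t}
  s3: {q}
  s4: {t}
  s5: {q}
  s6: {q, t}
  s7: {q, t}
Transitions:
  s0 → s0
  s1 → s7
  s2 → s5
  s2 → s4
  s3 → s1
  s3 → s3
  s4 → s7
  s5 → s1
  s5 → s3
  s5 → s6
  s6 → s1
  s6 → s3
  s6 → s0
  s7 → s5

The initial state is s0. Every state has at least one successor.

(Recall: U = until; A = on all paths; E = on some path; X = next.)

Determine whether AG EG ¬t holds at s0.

Violated

States satisfying EG ¬t: {s3, s5}.
States satisfying AG EG ¬t: ∅.
s0 is reachable from s0 and violates EG ¬t, so AG fails at s0.
s0 ∉ Sat(AG EG ¬t).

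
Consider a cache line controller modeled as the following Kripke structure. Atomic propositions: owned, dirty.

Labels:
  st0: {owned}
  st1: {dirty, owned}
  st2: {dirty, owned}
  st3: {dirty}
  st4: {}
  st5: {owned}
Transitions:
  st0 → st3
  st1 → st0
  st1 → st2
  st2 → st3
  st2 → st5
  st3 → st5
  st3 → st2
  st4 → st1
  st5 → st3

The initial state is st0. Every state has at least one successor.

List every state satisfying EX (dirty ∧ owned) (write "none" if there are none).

States satisfying dirty ∧ owned: {st1, st2}.
States satisfying EX (dirty ∧ owned): {st1, st3, st4}.

{st1, st3, st4}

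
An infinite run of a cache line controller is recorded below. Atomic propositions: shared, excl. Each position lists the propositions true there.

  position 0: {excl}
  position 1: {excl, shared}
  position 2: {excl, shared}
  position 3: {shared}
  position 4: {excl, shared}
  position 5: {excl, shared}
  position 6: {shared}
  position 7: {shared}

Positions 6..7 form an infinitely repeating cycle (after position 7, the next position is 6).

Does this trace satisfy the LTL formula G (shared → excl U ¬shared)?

Violated

shared → excl U ¬shared must hold at every position from 0 onward. It fails at position 1, so G (shared → excl U ¬shared) is false.
Positions where shared holds: 1, 2, 3, 4, 5, 6, 7.
Check excl U ¬shared at each: 1→fails, 2→fails, 3→fails, 4→fails, 5→fails, 6→fails, 7→fails.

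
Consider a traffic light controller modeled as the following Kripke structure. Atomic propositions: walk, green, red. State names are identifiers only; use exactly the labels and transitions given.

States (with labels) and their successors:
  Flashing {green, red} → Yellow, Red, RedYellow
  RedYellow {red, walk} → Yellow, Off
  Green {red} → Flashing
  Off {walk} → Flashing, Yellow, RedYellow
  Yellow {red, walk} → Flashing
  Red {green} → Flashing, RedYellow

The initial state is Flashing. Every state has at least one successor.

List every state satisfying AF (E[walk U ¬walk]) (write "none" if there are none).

{Flashing, RedYellow, Green, Off, Yellow, Red}

States satisfying E[walk U ¬walk]: {Flashing, RedYellow, Green, Off, Yellow, Red}.
States satisfying AF (E[walk U ¬walk]): {Flashing, RedYellow, Green, Off, Yellow, Red}.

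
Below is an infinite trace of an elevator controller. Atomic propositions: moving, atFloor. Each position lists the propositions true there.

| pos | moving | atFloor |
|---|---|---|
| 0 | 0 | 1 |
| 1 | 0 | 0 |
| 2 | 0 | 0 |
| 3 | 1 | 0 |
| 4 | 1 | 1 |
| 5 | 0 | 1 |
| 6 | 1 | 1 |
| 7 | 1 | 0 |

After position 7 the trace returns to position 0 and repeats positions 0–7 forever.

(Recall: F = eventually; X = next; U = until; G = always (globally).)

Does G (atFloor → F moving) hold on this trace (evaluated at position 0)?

Holds

atFloor → F moving holds at every position 0..7, and those are all positions ever visited, so G (atFloor → F moving) holds.
Positions where atFloor holds: 0, 4, 5, 6.
Check F moving at each: 0→ok, 4→ok, 5→ok, 6→ok.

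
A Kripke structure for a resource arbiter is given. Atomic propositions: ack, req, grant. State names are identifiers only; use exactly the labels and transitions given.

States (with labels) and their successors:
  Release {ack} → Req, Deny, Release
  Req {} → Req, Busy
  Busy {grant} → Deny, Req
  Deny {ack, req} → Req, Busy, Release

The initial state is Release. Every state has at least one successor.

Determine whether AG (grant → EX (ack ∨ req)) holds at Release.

Yes

States satisfying grant → EX (ack ∨ req): {Release, Req, Busy, Deny}.
States satisfying AG (grant → EX (ack ∨ req)): {Release, Req, Busy, Deny}.
Every state reachable from Release satisfies grant → EX (ack ∨ req).
Release ∈ Sat(AG (grant → EX (ack ∨ req))).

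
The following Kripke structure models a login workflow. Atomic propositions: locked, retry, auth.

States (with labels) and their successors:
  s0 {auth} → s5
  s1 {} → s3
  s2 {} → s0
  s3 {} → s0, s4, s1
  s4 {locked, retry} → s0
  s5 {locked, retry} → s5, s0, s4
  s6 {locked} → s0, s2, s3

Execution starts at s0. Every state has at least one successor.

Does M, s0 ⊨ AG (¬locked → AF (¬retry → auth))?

States satisfying ¬locked → AF (¬retry → auth): {s0, s2, s4, s5, s6}.
States satisfying AG (¬locked → AF (¬retry → auth)): {s0, s2, s4, s5}.
Every state reachable from s0 satisfies ¬locked → AF (¬retry → auth).
s0 ∈ Sat(AG (¬locked → AF (¬retry → auth))).

Satisfied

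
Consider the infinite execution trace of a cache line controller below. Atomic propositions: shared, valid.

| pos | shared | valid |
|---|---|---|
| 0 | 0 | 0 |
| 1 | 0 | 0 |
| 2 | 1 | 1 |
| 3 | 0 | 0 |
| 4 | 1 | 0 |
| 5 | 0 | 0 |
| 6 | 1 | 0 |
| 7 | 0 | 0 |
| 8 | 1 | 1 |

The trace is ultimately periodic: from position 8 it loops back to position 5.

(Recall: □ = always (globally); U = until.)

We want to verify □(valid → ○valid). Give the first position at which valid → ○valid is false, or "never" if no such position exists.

2

Check valid → ○valid at each position in order: 0 ✓, 1 ✓.
At position 2 the labels are {shared, valid} and the next position 3 has {}, so valid → ○valid is false there. This is the first violation.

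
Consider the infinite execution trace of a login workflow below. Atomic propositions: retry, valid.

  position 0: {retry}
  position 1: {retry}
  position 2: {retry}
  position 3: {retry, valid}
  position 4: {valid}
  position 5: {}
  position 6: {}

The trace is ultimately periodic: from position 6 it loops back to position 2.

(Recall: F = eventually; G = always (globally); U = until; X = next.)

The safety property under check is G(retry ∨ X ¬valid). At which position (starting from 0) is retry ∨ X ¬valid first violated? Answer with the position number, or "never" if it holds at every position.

retry ∨ X ¬valid holds at every position 0..6, and those are all the positions the trace ever visits, so the invariant G(retry ∨ X ¬valid) is never violated.

never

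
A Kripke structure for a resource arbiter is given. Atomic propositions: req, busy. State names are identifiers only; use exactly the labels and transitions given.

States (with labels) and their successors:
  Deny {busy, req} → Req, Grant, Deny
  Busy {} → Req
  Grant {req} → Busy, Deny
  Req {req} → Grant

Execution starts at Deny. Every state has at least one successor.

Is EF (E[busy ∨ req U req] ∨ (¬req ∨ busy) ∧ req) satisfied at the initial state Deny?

States satisfying E[busy ∨ req U req] ∨ (¬req ∨ busy) ∧ req: {Deny, Grant, Req}.
States satisfying EF (E[busy ∨ req U req] ∨ (¬req ∨ busy) ∧ req): {Deny, Busy, Grant, Req}.
Some path from Deny reaches a state where E[busy ∨ req U req] ∨ (¬req ∨ busy) ∧ req holds.
Deny ∈ Sat(EF (E[busy ∨ req U req] ∨ (¬req ∨ busy) ∧ req)).

Yes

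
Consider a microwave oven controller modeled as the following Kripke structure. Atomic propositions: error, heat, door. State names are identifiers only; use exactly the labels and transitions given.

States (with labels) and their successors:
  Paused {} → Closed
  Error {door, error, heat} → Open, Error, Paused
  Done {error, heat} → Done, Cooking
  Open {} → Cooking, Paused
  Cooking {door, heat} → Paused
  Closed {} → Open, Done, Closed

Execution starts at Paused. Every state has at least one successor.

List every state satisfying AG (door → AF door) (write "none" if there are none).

{Paused, Error, Done, Open, Cooking, Closed}

States satisfying door → AF door: {Paused, Error, Done, Open, Cooking, Closed}.
States satisfying AG (door → AF door): {Paused, Error, Done, Open, Cooking, Closed}.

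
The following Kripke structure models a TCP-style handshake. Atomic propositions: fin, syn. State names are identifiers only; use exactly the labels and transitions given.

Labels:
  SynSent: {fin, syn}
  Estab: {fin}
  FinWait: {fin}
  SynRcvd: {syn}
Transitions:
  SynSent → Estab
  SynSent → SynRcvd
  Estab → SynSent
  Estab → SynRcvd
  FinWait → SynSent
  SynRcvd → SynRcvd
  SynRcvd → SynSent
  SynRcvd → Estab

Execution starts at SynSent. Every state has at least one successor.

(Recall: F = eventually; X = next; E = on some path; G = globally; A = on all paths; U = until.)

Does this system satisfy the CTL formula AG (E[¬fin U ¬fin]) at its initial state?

States satisfying E[¬fin U ¬fin]: {SynRcvd}.
States satisfying AG (E[¬fin U ¬fin]): ∅.
Estab is reachable from SynSent and violates E[¬fin U ¬fin], so AG fails at SynSent.
SynSent ∉ Sat(AG (E[¬fin U ¬fin])).

No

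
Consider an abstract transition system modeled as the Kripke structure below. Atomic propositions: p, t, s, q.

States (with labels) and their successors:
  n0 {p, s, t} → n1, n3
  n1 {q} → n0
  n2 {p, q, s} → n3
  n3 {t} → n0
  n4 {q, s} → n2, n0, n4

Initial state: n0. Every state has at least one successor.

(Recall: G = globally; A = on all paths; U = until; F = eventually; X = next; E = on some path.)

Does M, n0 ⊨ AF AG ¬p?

No

States satisfying AG ¬p: ∅.
States satisfying AF AG ¬p: ∅.
There is a path from n0 along which AG ¬p never holds.
n0 ∉ Sat(AF AG ¬p).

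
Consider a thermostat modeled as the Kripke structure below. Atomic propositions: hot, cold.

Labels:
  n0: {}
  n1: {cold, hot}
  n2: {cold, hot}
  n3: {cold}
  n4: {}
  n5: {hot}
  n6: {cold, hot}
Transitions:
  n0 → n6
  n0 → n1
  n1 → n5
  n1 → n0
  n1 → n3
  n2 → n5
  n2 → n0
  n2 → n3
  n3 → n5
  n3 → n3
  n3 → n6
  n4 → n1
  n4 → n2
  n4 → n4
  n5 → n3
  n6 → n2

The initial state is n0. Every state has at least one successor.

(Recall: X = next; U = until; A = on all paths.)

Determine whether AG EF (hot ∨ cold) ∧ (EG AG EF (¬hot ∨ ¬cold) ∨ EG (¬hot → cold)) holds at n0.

Holds

States satisfying EF (hot ∨ cold): {n0, n1, n2, n3, n4, n5, n6}.
States satisfying AG EF (hot ∨ cold): {n0, n1, n2, n3, n4, n5, n6}.
States satisfying AG EF (¬hot ∨ ¬cold): {n0, n1, n2, n3, n4, n5, n6}.
States satisfying EG AG EF (¬hot ∨ ¬cold): {n0, n1, n2, n3, n4, n5, n6}.
States satisfying ¬hot → cold: {n1, n2, n3, n5, n6}.
States satisfying EG (¬hot → cold): {n1, n2, n3, n5, n6}.
States satisfying EG AG EF (¬hot ∨ ¬cold) ∨ EG (¬hot → cold): {n0, n1, n2, n3, n4, n5, n6}.
States satisfying AG EF (hot ∨ cold) ∧ (EG AG EF (¬hot ∨ ¬cold) ∨ EG (¬hot → cold)): {n0, n1, n2, n3, n4, n5, n6}.
n0 ∈ Sat(AG EF (hot ∨ cold) ∧ (EG AG EF (¬hot ∨ ¬cold) ∨ EG (¬hot → cold))).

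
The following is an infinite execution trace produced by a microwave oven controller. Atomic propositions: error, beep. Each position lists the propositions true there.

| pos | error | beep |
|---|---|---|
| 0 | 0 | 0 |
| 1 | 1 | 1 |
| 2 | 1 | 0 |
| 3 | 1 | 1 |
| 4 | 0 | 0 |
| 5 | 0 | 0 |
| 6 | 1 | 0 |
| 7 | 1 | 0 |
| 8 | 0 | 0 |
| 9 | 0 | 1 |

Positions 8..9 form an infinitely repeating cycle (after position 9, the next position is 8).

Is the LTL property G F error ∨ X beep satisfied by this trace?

Holds

F error must hold at every position from 0 onward. It fails at position 8, so G F error is false.
The position after 0 is 1; beep is true there.
At position 0: G F error is false; X beep is true; so G F error ∨ X beep is true.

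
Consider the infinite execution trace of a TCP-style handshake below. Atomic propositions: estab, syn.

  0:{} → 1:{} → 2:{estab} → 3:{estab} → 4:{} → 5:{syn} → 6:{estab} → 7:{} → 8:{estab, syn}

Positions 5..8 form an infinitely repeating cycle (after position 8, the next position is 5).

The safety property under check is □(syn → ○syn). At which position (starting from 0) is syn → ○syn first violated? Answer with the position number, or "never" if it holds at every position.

Check syn → ○syn at each position in order: 0 ✓, 1 ✓, 2 ✓, 3 ✓, 4 ✓.
At position 5 the labels are {syn} and the next position 6 has {estab}, so syn → ○syn is false there. This is the first violation.

5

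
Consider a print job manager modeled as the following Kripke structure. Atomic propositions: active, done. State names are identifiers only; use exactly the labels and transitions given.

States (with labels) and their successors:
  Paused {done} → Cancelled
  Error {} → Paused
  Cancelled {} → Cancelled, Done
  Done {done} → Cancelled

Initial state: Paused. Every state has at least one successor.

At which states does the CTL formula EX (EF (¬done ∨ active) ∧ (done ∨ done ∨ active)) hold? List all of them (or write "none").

States satisfying EF (¬done ∨ active) ∧ (done ∨ done ∨ active): {Paused, Done}.
States satisfying EX (EF (¬done ∨ active) ∧ (done ∨ done ∨ active)): {Error, Cancelled}.

{Error, Cancelled}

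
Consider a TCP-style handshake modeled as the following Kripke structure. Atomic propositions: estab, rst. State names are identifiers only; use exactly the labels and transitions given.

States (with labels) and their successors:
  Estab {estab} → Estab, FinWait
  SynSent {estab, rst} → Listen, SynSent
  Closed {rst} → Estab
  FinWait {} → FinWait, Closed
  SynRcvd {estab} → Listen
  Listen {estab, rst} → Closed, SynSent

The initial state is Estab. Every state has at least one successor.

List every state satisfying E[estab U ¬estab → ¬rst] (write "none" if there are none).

States satisfying estab: {Estab, SynSent, SynRcvd, Listen}.
States satisfying ¬estab → ¬rst: {Estab, SynSent, FinWait, SynRcvd, Listen}.
States satisfying E[estab U ¬estab → ¬rst]: {Estab, SynSent, FinWait, SynRcvd, Listen}.

{Estab, SynSent, FinWait, SynRcvd, Listen}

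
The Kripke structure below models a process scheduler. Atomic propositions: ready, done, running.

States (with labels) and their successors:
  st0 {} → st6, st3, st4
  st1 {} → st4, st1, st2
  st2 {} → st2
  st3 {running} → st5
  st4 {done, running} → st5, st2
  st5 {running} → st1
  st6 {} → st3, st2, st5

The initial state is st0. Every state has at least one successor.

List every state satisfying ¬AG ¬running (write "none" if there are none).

States satisfying ¬running: {st0, st1, st2, st6}.
States satisfying AG ¬running: {st2}.
States satisfying ¬AG ¬running: {st0, st1, st3, st4, st5, st6}.

{st0, st1, st3, st4, st5, st6}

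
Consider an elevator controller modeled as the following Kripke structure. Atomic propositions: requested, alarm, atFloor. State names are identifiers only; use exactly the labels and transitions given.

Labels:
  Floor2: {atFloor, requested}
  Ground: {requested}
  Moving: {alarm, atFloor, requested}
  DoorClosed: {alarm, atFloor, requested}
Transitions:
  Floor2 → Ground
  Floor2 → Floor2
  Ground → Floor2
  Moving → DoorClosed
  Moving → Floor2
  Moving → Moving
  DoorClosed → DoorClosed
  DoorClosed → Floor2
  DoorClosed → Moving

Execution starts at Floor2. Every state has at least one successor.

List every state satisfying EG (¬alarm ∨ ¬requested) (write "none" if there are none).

{Floor2, Ground}

States satisfying ¬alarm ∨ ¬requested: {Floor2, Ground}.
States satisfying EG (¬alarm ∨ ¬requested): {Floor2, Ground}.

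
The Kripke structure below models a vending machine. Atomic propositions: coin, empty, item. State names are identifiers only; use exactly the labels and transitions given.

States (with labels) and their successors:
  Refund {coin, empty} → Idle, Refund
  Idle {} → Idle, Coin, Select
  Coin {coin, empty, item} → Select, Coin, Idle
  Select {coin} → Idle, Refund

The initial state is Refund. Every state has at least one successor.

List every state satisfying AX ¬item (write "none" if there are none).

States satisfying ¬item: {Refund, Idle, Select}.
States satisfying AX ¬item: {Refund, Select}.

{Refund, Select}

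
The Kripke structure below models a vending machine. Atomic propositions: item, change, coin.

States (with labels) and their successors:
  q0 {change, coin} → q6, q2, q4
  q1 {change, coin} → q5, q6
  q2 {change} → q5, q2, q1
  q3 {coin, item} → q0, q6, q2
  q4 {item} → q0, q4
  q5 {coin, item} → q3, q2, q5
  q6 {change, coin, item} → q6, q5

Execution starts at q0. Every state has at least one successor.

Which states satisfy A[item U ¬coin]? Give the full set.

{q2, q4}

States satisfying item: {q3, q4, q5, q6}.
States satisfying ¬coin: {q2, q4}.
States satisfying A[item U ¬coin]: {q2, q4}.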